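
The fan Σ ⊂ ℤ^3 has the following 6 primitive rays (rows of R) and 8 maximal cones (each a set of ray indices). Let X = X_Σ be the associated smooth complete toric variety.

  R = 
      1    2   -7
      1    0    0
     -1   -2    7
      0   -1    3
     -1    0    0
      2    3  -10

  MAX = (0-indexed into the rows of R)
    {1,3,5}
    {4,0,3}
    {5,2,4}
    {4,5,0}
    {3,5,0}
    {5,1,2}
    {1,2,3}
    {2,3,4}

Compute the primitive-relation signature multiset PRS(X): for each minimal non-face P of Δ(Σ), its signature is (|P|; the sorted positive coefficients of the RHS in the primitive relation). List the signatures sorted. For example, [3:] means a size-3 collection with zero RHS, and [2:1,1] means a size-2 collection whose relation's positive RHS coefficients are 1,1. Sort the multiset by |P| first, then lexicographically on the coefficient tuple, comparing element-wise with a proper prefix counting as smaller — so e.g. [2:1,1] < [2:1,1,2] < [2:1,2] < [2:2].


5 collections generate NE(X_Σ); each relation:

  P = {0,2}:  v_{0} + v_{2} = 0  ⇒ sig = [2:]
  P = {1,4}:  v_{1} + v_{4} = 0  ⇒ sig = [2:]
  P = {0,1}:  v_{0} + v_{1} = v_{3} + v_{5}  ⇒ sig = [2:1,1]
  P = {2,3,5}:  v_{2} + v_{3} + v_{5} = v_{1}  ⇒ sig = [3:1]
  P = {3,4,5}:  v_{3} + v_{4} + v_{5} = v_{0}  ⇒ sig = [3:1]

Hence PRS(X_Σ) =
{ [2:] ×2,  [2:1,1],  [3:1] ×2 }


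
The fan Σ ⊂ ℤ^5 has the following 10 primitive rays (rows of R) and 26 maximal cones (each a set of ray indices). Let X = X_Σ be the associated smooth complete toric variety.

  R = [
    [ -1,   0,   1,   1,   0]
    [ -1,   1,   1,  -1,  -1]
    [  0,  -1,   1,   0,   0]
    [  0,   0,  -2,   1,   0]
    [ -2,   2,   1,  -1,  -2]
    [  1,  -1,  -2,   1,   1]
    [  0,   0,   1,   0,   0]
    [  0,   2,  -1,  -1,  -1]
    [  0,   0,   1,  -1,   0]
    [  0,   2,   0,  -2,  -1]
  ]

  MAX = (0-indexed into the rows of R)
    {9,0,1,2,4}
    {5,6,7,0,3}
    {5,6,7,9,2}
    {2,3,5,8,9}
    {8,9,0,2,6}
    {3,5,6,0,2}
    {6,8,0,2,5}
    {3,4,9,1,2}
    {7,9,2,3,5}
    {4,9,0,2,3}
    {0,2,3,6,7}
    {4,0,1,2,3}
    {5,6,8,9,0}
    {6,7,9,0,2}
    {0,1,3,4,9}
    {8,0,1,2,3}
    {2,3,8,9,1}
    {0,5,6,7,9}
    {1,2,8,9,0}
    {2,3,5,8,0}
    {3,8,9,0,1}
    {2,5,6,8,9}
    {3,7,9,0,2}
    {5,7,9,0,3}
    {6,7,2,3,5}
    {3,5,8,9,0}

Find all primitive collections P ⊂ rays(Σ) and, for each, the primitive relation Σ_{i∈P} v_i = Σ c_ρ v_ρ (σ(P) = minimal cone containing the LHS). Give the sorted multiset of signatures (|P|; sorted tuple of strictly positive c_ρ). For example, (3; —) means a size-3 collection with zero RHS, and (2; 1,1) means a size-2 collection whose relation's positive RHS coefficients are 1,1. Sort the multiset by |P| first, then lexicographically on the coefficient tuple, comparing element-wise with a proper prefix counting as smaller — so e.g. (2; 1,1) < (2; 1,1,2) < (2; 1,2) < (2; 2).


14 collections generate NE(X_Σ); each relation:

  • {7,8}:  v_{7} + v_{8} = v_{9}  ⇒ sig = (2; 1)
  • {1,5}:  v_{1} + v_{5} = v_{3} + v_{8}  ⇒ sig = (2; 1,1)
  • {4,5}:  v_{4} + v_{5} = v_{1} + v_{3}  ⇒ sig = (2; 1,1)
  • {1,6}:  v_{1} + v_{6} = v_{0} + v_{2} + v_{9}  ⇒ sig = (2; 1,1,1)
  • {1,7}:  v_{1} + v_{7} = v_{0} + v_{2} + v_{3} + 2·v_{9}  ⇒ sig = (2; 1,1,1,2)
  • {4,6}:  v_{4} + v_{6} = 2·v_{0} + 2·v_{2} + v_{3} + 2·v_{9}  ⇒ sig = (2; 1,2,2,2)
  • {4,8}:  v_{4} + v_{8} = 2·v_{1}  ⇒ sig = (2; 2)
  • {4,7}:  v_{4} + v_{7} = 2·v_{0} + 2·v_{2} + 2·v_{3} + 3·v_{9}  ⇒ sig = (2; 2,2,2,3)
  • {3,6,8}:  v_{3} + v_{6} + v_{8} = 0  ⇒ sig = (3; —)
  • {3,6,9}:  v_{3} + v_{6} + v_{9} = v_{7}  ⇒ sig = (3; 1)
  • {0,2,5,9}:  v_{0} + v_{2} + v_{5} + v_{9} = 0  ⇒ sig = (4; —)
  • {0,2,5,7}:  v_{0} + v_{2} + v_{5} + v_{7} = v_{3} + v_{6}  ⇒ sig = (4; 1,1)
  • {0,1,2,3,9}:  v_{0} + v_{1} + v_{2} + v_{3} + v_{9} = v_{4}  ⇒ sig = (5; 1)
  • {0,2,3,8,9}:  v_{0} + v_{2} + v_{3} + v_{8} + v_{9} = v_{1}  ⇒ sig = (5; 1)

Signatures (|P|; sorted positive RHS coefficients), sorted:
    (2; 1)
    (2; 1,1)
    (2; 1,1)
    (2; 1,1,1)
    (2; 1,1,1,2)
    (2; 1,2,2,2)
    (2; 2)
    (2; 2,2,2,3)
    (3; —)
    (3; 1)
    (4; —)
    (4; 1,1)
    (5; 1)
    (5; 1)


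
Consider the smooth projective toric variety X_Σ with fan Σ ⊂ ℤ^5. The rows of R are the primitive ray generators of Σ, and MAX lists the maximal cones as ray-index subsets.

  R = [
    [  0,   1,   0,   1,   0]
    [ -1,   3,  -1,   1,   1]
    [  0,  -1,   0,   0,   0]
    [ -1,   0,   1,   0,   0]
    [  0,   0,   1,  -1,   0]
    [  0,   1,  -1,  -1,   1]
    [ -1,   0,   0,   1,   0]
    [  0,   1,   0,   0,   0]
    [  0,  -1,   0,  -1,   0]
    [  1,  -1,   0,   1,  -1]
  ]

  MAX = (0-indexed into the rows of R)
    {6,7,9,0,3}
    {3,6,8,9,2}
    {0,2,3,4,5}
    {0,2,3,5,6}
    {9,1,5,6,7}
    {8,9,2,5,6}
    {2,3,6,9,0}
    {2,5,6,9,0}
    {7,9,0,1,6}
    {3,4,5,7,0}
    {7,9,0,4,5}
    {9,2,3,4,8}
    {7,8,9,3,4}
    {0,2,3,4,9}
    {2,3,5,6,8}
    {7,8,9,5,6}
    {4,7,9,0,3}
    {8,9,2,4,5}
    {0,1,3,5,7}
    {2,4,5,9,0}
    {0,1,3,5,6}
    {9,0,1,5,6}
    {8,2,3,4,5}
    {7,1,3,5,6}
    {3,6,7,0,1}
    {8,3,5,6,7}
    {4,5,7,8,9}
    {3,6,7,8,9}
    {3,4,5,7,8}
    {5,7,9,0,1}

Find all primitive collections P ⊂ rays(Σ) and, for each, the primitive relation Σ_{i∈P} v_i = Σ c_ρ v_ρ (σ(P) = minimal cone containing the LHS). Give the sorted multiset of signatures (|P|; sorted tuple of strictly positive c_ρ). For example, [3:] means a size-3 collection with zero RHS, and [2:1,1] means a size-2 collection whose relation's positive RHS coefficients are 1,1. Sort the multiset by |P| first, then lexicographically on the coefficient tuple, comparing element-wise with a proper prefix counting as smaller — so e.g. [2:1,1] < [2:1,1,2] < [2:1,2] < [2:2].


9 collections generate NE(X_Σ); each relation:

  {0,8}:  v_{0} + v_{8} = 0  so sig = [2:]
  {2,7}:  v_{2} + v_{7} = 0  so sig = [2:]
  {4,6}:  v_{4} + v_{6} = v_{3}  so sig = [2:1]
  {1,2}:  v_{1} + v_{2} = v_{0} + v_{5} + v_{6}  so sig = [2:1,1,1]
  {1,8}:  v_{1} + v_{8} = v_{5} + v_{6} + v_{7}  so sig = [2:1,1,1]
  {1,4}:  v_{1} + v_{4} = v_{0} + v_{3} + v_{5} + v_{7}  so sig = [2:1,1,1,1]
  {3,5,9}:  v_{3} + v_{5} + v_{9} = 0  so sig = [3:]
  {1,3,9}:  v_{1} + v_{3} + v_{9} = v_{0} + v_{6} + v_{7}  so sig = [3:1,1,1]
  {0,5,6,7}:  v_{0} + v_{5} + v_{6} + v_{7} = v_{1}  so sig = [4:1]

Signatures (|P|; sorted positive RHS coefficients), sorted:
    [2:]
    [2:]
    [2:1]
    [2:1,1,1]
    [2:1,1,1]
    [2:1,1,1,1]
    [3:]
    [3:1,1,1]
    [4:1]


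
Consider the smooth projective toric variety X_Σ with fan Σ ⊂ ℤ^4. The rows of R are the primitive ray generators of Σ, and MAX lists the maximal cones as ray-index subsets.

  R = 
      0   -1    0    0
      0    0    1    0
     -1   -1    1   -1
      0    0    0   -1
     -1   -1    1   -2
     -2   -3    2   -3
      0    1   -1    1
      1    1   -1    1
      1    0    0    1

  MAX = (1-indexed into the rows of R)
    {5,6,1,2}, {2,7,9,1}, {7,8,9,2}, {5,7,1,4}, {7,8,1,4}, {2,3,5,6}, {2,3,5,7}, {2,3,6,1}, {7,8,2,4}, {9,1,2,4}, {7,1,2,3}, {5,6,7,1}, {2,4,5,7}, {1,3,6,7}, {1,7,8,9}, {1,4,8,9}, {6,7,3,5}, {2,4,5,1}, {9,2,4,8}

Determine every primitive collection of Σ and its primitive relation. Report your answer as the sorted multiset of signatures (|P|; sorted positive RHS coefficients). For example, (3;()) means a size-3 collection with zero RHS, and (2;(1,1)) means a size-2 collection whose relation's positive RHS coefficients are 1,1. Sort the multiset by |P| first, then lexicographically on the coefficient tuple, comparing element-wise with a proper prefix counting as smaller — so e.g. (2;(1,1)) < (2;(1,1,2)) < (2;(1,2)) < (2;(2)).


|primitive collections| = 14. Relations:

  {3,8}:  v_{3} + v_{8} = 0  so sig = (2;())
  {3,4}:  v_{3} + v_{4} = v_{5}  so sig = (2;(1))
  {5,8}:  v_{5} + v_{8} = v_{4}  so sig = (2;(1))
  {3,9}:  v_{3} + v_{9} = v_{1} + v_{2}  so sig = (2;(1,1))
  {6,8}:  v_{6} + v_{8} = v_{1} + v_{5}  so sig = (2;(1,1))
  {5,9}:  v_{5} + v_{9} = v_{1} + v_{2} + v_{4}  so sig = (2;(1,1,1))
  {6,9}:  v_{6} + v_{9} = 2·v_{1} + v_{2} + v_{5}  so sig = (2;(1,1,2))
  {4,6}:  v_{4} + v_{6} = v_{1} + 2·v_{5}  so sig = (2;(1,2))
  {1,2,8}:  v_{1} + v_{2} + v_{8} = v_{9}  so sig = (3;(1))
  {1,3,5}:  v_{1} + v_{3} + v_{5} = v_{6}  so sig = (3;(1))
  {4,7,9}:  v_{4} + v_{7} + v_{9} = v_{8}  so sig = (3;(1))
  {2,6,7}:  v_{2} + v_{6} + v_{7} = 2·v_{3}  so sig = (3;(2))
  {1,2,4,7}:  v_{1} + v_{2} + v_{4} + v_{7} = 0  so sig = (4;())
  {1,2,5,7}:  v_{1} + v_{2} + v_{5} + v_{7} = v_{3}  so sig = (4;(1))

Signatures (|P|; sorted positive RHS coefficients), sorted:
    |P|=2: 8 collections, coeffs (), (1), (1), (1,1), (1,1), (1,1,1), (1,1,2), (1,2)
    |P|=3: 4 collections, coeffs (1), (1), (1), (2)
    |P|=4: 2 collections, coeffs (), (1)


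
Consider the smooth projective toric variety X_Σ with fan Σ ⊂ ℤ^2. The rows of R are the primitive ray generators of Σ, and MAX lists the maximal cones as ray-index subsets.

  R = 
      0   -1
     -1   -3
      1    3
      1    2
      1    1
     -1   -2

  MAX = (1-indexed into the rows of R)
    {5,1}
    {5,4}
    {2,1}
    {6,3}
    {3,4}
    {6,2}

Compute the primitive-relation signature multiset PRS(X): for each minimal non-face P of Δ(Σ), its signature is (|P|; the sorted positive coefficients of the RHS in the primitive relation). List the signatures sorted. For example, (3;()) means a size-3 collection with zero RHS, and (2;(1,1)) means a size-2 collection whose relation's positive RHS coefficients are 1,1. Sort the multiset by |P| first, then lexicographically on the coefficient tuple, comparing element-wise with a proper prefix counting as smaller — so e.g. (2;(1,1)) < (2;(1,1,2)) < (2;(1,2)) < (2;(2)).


|primitive collections| = 9. Relations:

  P = {2,3}:  v_{2} + v_{3} = 0  ⟹  sig = (2;())
  P = {4,6}:  v_{4} + v_{6} = 0  ⟹  sig = (2;())
  P = {1,3}:  v_{1} + v_{3} = v_{4}  ⟹  sig = (2;(1))
  P = {1,4}:  v_{1} + v_{4} = v_{5}  ⟹  sig = (2;(1))
  P = {1,6}:  v_{1} + v_{6} = v_{2}  ⟹  sig = (2;(1))
  P = {2,4}:  v_{2} + v_{4} = v_{1}  ⟹  sig = (2;(1))
  P = {5,6}:  v_{5} + v_{6} = v_{1}  ⟹  sig = (2;(1))
  P = {2,5}:  v_{2} + v_{5} = 2·v_{1}  ⟹  sig = (2;(2))
  P = {3,5}:  v_{3} + v_{5} = 2·v_{4}  ⟹  sig = (2;(2))

Sorted signature multiset PRS(X):
[(2;()), (2;()), (2;(1)), (2;(1)), (2;(1)), (2;(1)), (2;(1)), (2;(2)), (2;(2))]


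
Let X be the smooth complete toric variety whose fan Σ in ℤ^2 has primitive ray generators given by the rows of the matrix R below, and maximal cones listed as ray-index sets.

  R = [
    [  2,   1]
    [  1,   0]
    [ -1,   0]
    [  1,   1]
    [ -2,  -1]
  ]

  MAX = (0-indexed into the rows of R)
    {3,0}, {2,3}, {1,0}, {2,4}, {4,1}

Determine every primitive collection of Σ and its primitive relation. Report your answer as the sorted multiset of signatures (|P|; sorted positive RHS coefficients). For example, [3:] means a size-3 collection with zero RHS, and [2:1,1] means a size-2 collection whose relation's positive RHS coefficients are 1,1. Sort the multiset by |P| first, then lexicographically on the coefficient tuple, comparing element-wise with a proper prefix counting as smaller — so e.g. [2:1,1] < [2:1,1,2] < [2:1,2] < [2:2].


5 minimal non-faces of Δ(Σ) (on 5 rays):

  P = {0,4}:  v_{0} + v_{4} = 0  ⟹  sig = [2:]
  P = {1,2}:  v_{1} + v_{2} = 0  ⟹  sig = [2:]
  P = {0,2}:  v_{0} + v_{2} = v_{3}  ⟹  sig = [2:1]
  P = {1,3}:  v_{1} + v_{3} = v_{0}  ⟹  sig = [2:1]
  P = {3,4}:  v_{3} + v_{4} = v_{2}  ⟹  sig = [2:1]

Signatures (|P|; sorted positive RHS coefficients), sorted:
    |P|=2: 5 collections, coeffs (), (), (1), (1), (1)


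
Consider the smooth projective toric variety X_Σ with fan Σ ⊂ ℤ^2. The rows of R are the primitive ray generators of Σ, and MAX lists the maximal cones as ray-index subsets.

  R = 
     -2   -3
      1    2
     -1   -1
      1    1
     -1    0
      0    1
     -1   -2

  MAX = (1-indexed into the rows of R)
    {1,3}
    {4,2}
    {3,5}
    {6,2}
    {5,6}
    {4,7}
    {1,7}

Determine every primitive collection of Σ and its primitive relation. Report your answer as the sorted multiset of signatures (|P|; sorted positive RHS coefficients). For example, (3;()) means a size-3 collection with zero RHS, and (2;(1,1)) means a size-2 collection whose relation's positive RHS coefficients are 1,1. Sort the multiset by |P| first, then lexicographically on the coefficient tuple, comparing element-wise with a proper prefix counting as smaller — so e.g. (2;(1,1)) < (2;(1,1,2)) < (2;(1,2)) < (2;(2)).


Δ(Σ) — 7 vertices, 14 min non-faces:

  P={2,7}:  v_{2} + v_{7} = 0  ⇒ sig = (2;())
  P={3,4}:  v_{3} + v_{4} = 0  ⇒ sig = (2;())
  P={1,2}:  v_{1} + v_{2} = v_{3}  ⇒ sig = (2;(1))
  P={1,4}:  v_{1} + v_{4} = v_{7}  ⇒ sig = (2;(1))
  P={2,3}:  v_{2} + v_{3} = v_{6}  ⇒ sig = (2;(1))
  P={3,6}:  v_{3} + v_{6} = v_{5}  ⇒ sig = (2;(1))
  P={3,7}:  v_{3} + v_{7} = v_{1}  ⇒ sig = (2;(1))
  P={4,5}:  v_{4} + v_{5} = v_{6}  ⇒ sig = (2;(1))
  P={4,6}:  v_{4} + v_{6} = v_{2}  ⇒ sig = (2;(1))
  P={6,7}:  v_{6} + v_{7} = v_{3}  ⇒ sig = (2;(1))
  P={1,6}:  v_{1} + v_{6} = 2·v_{3}  ⇒ sig = (2;(2))
  P={2,5}:  v_{2} + v_{5} = 2·v_{6}  ⇒ sig = (2;(2))
  P={5,7}:  v_{5} + v_{7} = 2·v_{3}  ⇒ sig = (2;(2))
  P={1,5}:  v_{1} + v_{5} = 3·v_{3}  ⇒ sig = (2;(3))

so the primitive-relation signature multiset is
{ (2;()) ×2,  (2;(1)) ×8,  (2;(2)) ×3,  (2;(3)) }


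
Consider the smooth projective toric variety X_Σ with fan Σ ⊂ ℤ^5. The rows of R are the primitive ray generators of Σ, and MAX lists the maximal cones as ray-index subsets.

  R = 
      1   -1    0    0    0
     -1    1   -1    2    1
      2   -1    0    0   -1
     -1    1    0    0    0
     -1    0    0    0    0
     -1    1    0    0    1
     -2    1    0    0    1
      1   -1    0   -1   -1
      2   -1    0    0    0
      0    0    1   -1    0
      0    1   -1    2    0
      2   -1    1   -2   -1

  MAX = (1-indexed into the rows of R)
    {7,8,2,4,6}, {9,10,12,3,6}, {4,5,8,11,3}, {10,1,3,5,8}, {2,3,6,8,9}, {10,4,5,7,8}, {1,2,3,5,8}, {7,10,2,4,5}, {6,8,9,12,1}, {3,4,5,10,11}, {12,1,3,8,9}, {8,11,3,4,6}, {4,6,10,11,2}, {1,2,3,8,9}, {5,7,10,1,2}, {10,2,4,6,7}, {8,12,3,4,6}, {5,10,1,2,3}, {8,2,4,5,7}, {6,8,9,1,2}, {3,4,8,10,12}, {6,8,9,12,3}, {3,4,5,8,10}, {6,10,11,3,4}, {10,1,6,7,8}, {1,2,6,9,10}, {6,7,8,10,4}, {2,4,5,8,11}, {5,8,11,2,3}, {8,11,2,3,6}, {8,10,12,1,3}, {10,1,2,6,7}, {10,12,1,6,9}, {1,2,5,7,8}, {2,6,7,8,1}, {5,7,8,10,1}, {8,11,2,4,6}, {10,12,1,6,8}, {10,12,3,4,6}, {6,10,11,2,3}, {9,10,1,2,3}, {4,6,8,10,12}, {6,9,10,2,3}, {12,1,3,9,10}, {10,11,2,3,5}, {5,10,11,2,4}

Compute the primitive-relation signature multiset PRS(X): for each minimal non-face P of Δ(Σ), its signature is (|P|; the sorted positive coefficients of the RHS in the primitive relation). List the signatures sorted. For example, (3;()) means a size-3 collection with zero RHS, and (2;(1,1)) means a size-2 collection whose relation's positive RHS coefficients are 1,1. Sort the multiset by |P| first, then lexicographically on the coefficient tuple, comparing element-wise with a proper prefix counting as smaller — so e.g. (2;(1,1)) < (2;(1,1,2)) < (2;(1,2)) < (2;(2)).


Δ(Σ) — 12 vertices, 19 min non-faces:

  {1,4}:  v_{1} + v_{4} = 0 — sig = (2;())
  {3,7}:  v_{3} + v_{7} = 0 — sig = (2;())
  {5,6}:  v_{5} + v_{6} = v_{7} — sig = (2;(1))
  {5,9}:  v_{5} + v_{9} = v_{1} — sig = (2;(1))
  {1,11}:  v_{1} + v_{11} = v_{2} + v_{3} — sig = (2;(1,1))
  {2,12}:  v_{2} + v_{12} = v_{3} + v_{6} — sig = (2;(1,1))
  {4,9}:  v_{4} + v_{9} = v_{3} + v_{6} — sig = (2;(1,1))
  {5,12}:  v_{5} + v_{12} = v_{8} + v_{10} — sig = (2;(1,1))
  {7,9}:  v_{7} + v_{9} = v_{1} + v_{6} — sig = (2;(1,1))
  {7,11}:  v_{7} + v_{11} = v_{2} + v_{4} — sig = (2;(1,1))
  {7,12}:  v_{7} + v_{12} = v_{6} + v_{8} + v_{10} — sig = (2;(1,1,1))
  {9,11}:  v_{9} + v_{11} = v_{2} + 2·v_{3} + v_{6} — sig = (2;(1,1,2))
  {11,12}:  v_{11} + v_{12} = 2·v_{3} + v_{4} + v_{6} — sig = (2;(1,1,2))
  {2,8,10}:  v_{2} + v_{8} + v_{10} = 0 — sig = (3;())
  {1,3,6}:  v_{1} + v_{3} + v_{6} = v_{9} — sig = (3;(1))
  {2,3,4}:  v_{2} + v_{3} + v_{4} = v_{11} — sig = (3;(1))
  {8,9,10}:  v_{8} + v_{9} + v_{10} = v_{1} + v_{12} — sig = (3;(1,1))
  {8,10,11}:  v_{8} + v_{10} + v_{11} = v_{3} + v_{4} — sig = (3;(1,1))
  {3,6,8,10}:  v_{3} + v_{6} + v_{8} + v_{10} = v_{12} — sig = (4;(1))

so the primitive-relation signature multiset is
[(2;()), (2;()), (2;(1)), (2;(1)), (2;(1,1)), (2;(1,1)), (2;(1,1)), (2;(1,1)), (2;(1,1)), (2;(1,1)), (2;(1,1,1)), (2;(1,1,2)), (2;(1,1,2)), (3;()), (3;(1)), (3;(1)), (3;(1,1)), (3;(1,1)), (4;(1))]


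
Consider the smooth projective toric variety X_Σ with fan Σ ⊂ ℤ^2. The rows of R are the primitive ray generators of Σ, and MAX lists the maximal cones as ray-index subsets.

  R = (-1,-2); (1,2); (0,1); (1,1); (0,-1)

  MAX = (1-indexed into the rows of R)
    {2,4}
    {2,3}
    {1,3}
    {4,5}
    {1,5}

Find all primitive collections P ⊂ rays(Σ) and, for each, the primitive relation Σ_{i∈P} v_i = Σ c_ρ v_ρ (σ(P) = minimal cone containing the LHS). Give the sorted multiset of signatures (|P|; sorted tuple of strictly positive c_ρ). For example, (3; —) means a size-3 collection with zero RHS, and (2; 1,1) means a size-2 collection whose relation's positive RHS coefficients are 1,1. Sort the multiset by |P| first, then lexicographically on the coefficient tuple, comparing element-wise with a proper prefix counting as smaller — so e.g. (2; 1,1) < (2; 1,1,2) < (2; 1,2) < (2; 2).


Primitive collections (5):

  P = {1,2}:  v_{1} + v_{2} = 0  →  sig = (2; —)
  P = {3,5}:  v_{3} + v_{5} = 0  →  sig = (2; —)
  P = {1,4}:  v_{1} + v_{4} = v_{5}  →  sig = (2; 1)
  P = {2,5}:  v_{2} + v_{5} = v_{4}  →  sig = (2; 1)
  P = {3,4}:  v_{3} + v_{4} = v_{2}  →  sig = (2; 1)

so the primitive-relation signature multiset is
{ (2; —) ×2,  (2; 1) ×3 }


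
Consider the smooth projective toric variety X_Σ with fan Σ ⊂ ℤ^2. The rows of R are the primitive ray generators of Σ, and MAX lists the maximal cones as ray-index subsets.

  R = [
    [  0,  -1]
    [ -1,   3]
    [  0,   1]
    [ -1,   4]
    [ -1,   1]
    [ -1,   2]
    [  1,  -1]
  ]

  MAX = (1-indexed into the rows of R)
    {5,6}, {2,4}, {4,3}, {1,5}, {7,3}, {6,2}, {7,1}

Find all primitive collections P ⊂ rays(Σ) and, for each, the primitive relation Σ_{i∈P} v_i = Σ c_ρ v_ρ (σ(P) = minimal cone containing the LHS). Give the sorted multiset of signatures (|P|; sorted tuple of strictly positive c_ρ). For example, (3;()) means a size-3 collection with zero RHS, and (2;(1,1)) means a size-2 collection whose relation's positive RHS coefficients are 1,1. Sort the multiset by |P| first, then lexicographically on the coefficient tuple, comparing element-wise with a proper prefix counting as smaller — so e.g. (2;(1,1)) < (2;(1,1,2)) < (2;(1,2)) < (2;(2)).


|primitive collections| = 14. Relations:

  P = {1,3}:  v_{1} + v_{3} = 0  →  sig = (2;())
  P = {5,7}:  v_{5} + v_{7} = 0  →  sig = (2;())
  P = {1,2}:  v_{1} + v_{2} = v_{6}  →  sig = (2;(1))
  P = {1,4}:  v_{1} + v_{4} = v_{2}  →  sig = (2;(1))
  P = {1,6}:  v_{1} + v_{6} = v_{5}  →  sig = (2;(1))
  P = {2,3}:  v_{2} + v_{3} = v_{4}  →  sig = (2;(1))
  P = {3,5}:  v_{3} + v_{5} = v_{6}  →  sig = (2;(1))
  P = {3,6}:  v_{3} + v_{6} = v_{2}  →  sig = (2;(1))
  P = {6,7}:  v_{6} + v_{7} = v_{3}  →  sig = (2;(1))
  P = {4,5}:  v_{4} + v_{5} = v_{2} + v_{6}  →  sig = (2;(1,1))
  P = {2,5}:  v_{2} + v_{5} = 2·v_{6}  →  sig = (2;(2))
  P = {2,7}:  v_{2} + v_{7} = 2·v_{3}  →  sig = (2;(2))
  P = {4,6}:  v_{4} + v_{6} = 2·v_{2}  →  sig = (2;(2))
  P = {4,7}:  v_{4} + v_{7} = 3·v_{3}  →  sig = (2;(3))

Signatures (|P|; sorted positive RHS coefficients), sorted:
[(2;()), (2;()), (2;(1)), (2;(1)), (2;(1)), (2;(1)), (2;(1)), (2;(1)), (2;(1)), (2;(1,1)), (2;(2)), (2;(2)), (2;(2)), (2;(3))]


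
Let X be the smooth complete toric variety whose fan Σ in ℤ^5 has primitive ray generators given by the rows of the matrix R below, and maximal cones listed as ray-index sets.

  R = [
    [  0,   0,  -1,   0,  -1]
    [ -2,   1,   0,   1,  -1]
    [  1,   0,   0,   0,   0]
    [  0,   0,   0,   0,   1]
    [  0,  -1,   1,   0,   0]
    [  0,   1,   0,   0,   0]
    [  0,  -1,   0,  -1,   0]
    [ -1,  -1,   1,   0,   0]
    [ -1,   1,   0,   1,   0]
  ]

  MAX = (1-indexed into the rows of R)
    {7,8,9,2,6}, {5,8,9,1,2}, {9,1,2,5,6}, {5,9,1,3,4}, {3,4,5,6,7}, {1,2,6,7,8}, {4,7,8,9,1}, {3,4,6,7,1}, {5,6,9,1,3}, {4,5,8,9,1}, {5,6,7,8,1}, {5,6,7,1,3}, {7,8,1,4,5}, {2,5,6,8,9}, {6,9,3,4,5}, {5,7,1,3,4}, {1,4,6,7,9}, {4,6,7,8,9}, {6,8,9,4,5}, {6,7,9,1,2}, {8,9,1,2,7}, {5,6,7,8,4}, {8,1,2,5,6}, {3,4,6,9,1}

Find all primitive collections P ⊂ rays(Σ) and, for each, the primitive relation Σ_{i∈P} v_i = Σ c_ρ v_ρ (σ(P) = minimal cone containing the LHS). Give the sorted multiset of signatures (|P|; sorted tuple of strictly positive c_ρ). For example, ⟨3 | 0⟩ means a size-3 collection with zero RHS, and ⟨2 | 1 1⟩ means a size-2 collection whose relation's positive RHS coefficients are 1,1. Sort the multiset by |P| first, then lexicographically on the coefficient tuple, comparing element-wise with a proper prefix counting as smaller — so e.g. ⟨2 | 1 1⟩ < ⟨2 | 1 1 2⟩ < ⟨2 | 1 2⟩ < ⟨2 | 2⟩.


The 9 primitive collections of Σ (r=9, n=5):

  • {3,8}:  v_{3} + v_{8} = v_{5}  →  sig = ⟨2 | 1⟩
  • {2,3}:  v_{2} + v_{3} = v_{1} + v_{5} + v_{6} + v_{9}  →  sig = ⟨2 | 1 1 1 1⟩
  • {2,4}:  v_{2} + v_{4} = v_{7} + 2·v_{9}  →  sig = ⟨2 | 1 2⟩
  • {3,7,9}:  v_{3} + v_{7} + v_{9} = 0  →  sig = ⟨3 | 0⟩
  • {5,7,9}:  v_{5} + v_{7} + v_{9} = v_{8}  →  sig = ⟨3 | 1⟩
  • {2,5,7}:  v_{2} + v_{5} + v_{7} = v_{1} + v_{6} + 2·v_{8}  →  sig = ⟨3 | 1 1 2⟩
  • {1,4,5,6}:  v_{1} + v_{4} + v_{5} + v_{6} = 0  →  sig = ⟨4 | 0⟩
  • {1,6,8,9}:  v_{1} + v_{6} + v_{8} + v_{9} = v_{2}  →  sig = ⟨4 | 1⟩
  • {1,4,6,8}:  v_{1} + v_{4} + v_{6} + v_{8} = v_{7} + v_{9}  →  sig = ⟨4 | 1 1⟩

Hence PRS(X_Σ) =
    ⟨2 | 1⟩
    ⟨2 | 1 1 1 1⟩
    ⟨2 | 1 2⟩
    ⟨3 | 0⟩
    ⟨3 | 1⟩
    ⟨3 | 1 1 2⟩
    ⟨4 | 0⟩
    ⟨4 | 1⟩
    ⟨4 | 1 1⟩


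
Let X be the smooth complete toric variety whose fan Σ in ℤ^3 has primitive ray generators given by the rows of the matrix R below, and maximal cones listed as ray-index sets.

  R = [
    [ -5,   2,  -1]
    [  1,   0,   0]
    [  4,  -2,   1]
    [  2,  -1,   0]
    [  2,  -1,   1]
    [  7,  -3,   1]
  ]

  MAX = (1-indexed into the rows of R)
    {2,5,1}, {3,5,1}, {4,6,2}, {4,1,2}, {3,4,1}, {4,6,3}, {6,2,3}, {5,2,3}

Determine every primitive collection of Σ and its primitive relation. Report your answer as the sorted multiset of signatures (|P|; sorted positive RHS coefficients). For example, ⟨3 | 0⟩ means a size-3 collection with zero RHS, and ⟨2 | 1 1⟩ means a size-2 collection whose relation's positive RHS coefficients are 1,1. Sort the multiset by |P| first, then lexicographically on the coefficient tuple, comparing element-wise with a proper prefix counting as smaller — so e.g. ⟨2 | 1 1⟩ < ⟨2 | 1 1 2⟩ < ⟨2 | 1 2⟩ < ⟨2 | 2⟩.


|primitive collections| = 5. Relations:

  {1,6}:  v_{1} + v_{6} = v_{4}  so sig = ⟨2 | 1⟩
  {4,5}:  v_{4} + v_{5} = v_{3}  so sig = ⟨2 | 1⟩
  {5,6}:  v_{5} + v_{6} = v_{2} + 2·v_{3}  so sig = ⟨2 | 1 2⟩
  {1,2,3}:  v_{1} + v_{2} + v_{3} = 0  so sig = ⟨3 | 0⟩
  {2,3,4}:  v_{2} + v_{3} + v_{4} = v_{6}  so sig = ⟨3 | 1⟩

Signatures (|P|; sorted positive RHS coefficients), sorted:
    ⟨2 | 1⟩
    ⟨2 | 1⟩
    ⟨2 | 1 2⟩
    ⟨3 | 0⟩
    ⟨3 | 1⟩


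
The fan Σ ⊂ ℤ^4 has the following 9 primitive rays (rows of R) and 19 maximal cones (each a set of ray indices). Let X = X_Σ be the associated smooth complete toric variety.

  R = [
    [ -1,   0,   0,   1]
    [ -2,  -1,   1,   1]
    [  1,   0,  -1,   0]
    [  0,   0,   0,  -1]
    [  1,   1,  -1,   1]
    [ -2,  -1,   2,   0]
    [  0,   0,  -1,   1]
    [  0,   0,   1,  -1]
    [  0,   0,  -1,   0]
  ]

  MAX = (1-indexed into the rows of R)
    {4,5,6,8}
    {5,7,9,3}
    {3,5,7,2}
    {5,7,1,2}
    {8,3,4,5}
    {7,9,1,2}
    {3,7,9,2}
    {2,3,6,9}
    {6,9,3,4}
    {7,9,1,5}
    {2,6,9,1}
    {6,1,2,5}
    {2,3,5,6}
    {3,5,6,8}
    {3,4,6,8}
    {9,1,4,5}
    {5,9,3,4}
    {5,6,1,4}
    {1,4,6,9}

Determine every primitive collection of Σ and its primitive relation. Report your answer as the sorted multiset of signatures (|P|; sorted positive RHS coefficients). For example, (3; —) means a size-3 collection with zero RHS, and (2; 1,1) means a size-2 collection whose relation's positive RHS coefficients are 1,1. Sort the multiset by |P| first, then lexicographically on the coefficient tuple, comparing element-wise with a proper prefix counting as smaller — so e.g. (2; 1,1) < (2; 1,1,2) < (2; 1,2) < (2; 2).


Δ(Σ) — 9 vertices, 11 min non-faces:

  • {7,8}:  v_{7} + v_{8} = 0  so sig = (2; —)
  • {1,3}:  v_{1} + v_{3} = v_{7}  so sig = (2; 1)
  • {2,8}:  v_{2} + v_{8} = v_{6}  so sig = (2; 1)
  • {4,7}:  v_{4} + v_{7} = v_{9}  so sig = (2; 1)
  • {6,7}:  v_{6} + v_{7} = v_{2}  so sig = (2; 1)
  • {8,9}:  v_{8} + v_{9} = v_{4}  so sig = (2; 1)
  • {2,4}:  v_{2} + v_{4} = v_{6} + v_{9}  so sig = (2; 1,1)
  • {1,8}:  v_{1} + v_{8} = v_{4} + v_{5} + v_{6}  so sig = (2; 1,1,1)
  • {5,6,9}:  v_{5} + v_{6} + v_{9} = v_{1}  so sig = (3; 1)
  • {2,5,9}:  v_{2} + v_{5} + v_{9} = v_{1} + v_{7}  so sig = (3; 1,1)
  • {3,4,5,6}:  v_{3} + v_{4} + v_{5} + v_{6} = 0  so sig = (4; —)

Signatures (|P|; sorted positive RHS coefficients), sorted:
    (2; —)
    (2; 1)
    (2; 1)
    (2; 1)
    (2; 1)
    (2; 1)
    (2; 1,1)
    (2; 1,1,1)
    (3; 1)
    (3; 1,1)
    (4; —)


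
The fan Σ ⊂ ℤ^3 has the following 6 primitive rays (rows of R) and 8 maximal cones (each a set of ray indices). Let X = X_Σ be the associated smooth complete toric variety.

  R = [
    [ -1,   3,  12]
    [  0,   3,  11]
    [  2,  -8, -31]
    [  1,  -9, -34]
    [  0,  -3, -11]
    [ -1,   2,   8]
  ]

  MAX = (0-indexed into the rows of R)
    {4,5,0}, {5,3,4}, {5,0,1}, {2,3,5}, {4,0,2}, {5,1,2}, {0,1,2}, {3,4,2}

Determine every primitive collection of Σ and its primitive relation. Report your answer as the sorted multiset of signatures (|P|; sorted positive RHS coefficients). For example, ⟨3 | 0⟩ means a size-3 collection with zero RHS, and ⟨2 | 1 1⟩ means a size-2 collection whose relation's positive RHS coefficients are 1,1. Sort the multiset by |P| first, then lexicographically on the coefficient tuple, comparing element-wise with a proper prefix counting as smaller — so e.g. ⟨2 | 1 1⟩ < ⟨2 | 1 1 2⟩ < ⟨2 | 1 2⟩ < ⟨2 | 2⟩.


Primitive collections (5):

  • {1,4}:  v_{1} + v_{4} = 0  so sig = ⟨2 | 0⟩
  • {1,3}:  v_{1} + v_{3} = v_{2} + v_{5}  so sig = ⟨2 | 1 1⟩
  • {0,3}:  v_{0} + v_{3} = 2·v_{4}  so sig = ⟨2 | 2⟩
  • {0,2,5}:  v_{0} + v_{2} + v_{5} = v_{4}  so sig = ⟨3 | 1⟩
  • {2,4,5}:  v_{2} + v_{4} + v_{5} = v_{3}  so sig = ⟨3 | 1⟩

Signatures (|P|; sorted positive RHS coefficients), sorted:
[⟨2 | 0⟩, ⟨2 | 1 1⟩, ⟨2 | 2⟩, ⟨3 | 1⟩, ⟨3 | 1⟩]


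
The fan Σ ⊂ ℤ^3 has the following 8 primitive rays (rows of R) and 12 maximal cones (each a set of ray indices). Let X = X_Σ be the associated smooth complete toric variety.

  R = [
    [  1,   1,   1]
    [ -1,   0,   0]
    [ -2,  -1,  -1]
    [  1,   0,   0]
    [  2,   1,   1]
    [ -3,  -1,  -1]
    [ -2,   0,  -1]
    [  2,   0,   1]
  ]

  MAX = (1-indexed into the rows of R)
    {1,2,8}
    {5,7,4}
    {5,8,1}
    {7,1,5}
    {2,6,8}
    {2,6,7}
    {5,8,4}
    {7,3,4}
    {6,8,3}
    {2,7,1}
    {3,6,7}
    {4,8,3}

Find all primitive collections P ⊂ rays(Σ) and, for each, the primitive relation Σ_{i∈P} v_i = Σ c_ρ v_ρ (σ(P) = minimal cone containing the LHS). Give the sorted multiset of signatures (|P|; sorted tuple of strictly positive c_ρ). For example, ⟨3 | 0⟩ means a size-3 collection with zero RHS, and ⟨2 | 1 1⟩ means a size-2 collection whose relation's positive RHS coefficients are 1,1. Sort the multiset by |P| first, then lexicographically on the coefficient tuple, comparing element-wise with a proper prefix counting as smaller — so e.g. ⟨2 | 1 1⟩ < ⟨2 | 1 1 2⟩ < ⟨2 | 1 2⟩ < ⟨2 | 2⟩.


|primitive collections| = 10. Relations:

  P={2,4}:  v_{2} + v_{4} = 0  →  sig = ⟨2 | 0⟩
  P={3,5}:  v_{3} + v_{5} = 0  →  sig = ⟨2 | 0⟩
  P={7,8}:  v_{7} + v_{8} = 0  →  sig = ⟨2 | 0⟩
  P={1,3}:  v_{1} + v_{3} = v_{2}  →  sig = ⟨2 | 1⟩
  P={1,4}:  v_{1} + v_{4} = v_{5}  →  sig = ⟨2 | 1⟩
  P={2,3}:  v_{2} + v_{3} = v_{6}  →  sig = ⟨2 | 1⟩
  P={2,5}:  v_{2} + v_{5} = v_{1}  →  sig = ⟨2 | 1⟩
  P={4,6}:  v_{4} + v_{6} = v_{3}  →  sig = ⟨2 | 1⟩
  P={5,6}:  v_{5} + v_{6} = v_{2}  →  sig = ⟨2 | 1⟩
  P={1,6}:  v_{1} + v_{6} = 2·v_{2}  →  sig = ⟨2 | 2⟩

so the primitive-relation signature multiset is
[⟨2 | 0⟩, ⟨2 | 0⟩, ⟨2 | 0⟩, ⟨2 | 1⟩, ⟨2 | 1⟩, ⟨2 | 1⟩, ⟨2 | 1⟩, ⟨2 | 1⟩, ⟨2 | 1⟩, ⟨2 | 2⟩]


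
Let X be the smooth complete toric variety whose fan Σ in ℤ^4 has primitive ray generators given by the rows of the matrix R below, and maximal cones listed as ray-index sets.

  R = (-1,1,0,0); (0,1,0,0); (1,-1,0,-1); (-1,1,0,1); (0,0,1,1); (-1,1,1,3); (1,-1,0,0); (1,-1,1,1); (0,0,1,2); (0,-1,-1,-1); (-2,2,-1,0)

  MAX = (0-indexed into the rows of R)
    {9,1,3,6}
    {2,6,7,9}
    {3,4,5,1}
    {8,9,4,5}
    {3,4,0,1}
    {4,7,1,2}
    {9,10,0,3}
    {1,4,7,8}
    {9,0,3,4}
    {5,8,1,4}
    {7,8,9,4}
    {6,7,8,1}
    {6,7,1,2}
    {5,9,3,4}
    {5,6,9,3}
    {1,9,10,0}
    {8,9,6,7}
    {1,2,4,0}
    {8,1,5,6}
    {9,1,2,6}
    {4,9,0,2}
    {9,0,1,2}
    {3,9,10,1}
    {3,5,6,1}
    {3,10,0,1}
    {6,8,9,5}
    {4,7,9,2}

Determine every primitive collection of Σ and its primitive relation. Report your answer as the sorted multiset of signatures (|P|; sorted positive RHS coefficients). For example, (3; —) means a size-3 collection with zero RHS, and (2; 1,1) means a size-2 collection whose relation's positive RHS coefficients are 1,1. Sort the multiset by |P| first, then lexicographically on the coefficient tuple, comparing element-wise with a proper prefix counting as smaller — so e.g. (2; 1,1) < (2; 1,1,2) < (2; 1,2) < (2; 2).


22 collections generate NE(X_Σ); each relation:

  • {0,6}:  v_{0} + v_{6} = 0  so sig = (2; —)
  • {2,3}:  v_{2} + v_{3} = 0  so sig = (2; —)
  • {0,7}:  v_{0} + v_{7} = v_{4}  so sig = (2; 1)
  • {2,5}:  v_{2} + v_{5} = v_{8}  so sig = (2; 1)
  • {2,8}:  v_{2} + v_{8} = v_{7}  so sig = (2; 1)
  • {3,7}:  v_{3} + v_{7} = v_{8}  so sig = (2; 1)
  • {3,8}:  v_{3} + v_{8} = v_{5}  so sig = (2; 1)
  • {4,6}:  v_{4} + v_{6} = v_{7}  so sig = (2; 1)
  • {7,10}:  v_{7} + v_{10} = v_{3}  so sig = (2; 1)
  • {0,8}:  v_{0} + v_{8} = v_{3} + v_{4}  so sig = (2; 1,1)
  • {4,10}:  v_{4} + v_{10} = v_{0} + v_{3}  so sig = (2; 1,1)
  • {2,10}:  v_{2} + v_{10} = v_{0} + v_{1} + v_{9}  so sig = (2; 1,1,1)
  • {6,10}:  v_{6} + v_{10} = v_{1} + v_{3} + v_{9}  so sig = (2; 1,1,1)
  • {0,5}:  v_{0} + v_{5} = 2·v_{3} + v_{4}  so sig = (2; 1,2)
  • {5,7}:  v_{5} + v_{7} = 2·v_{8}  so sig = (2; 2)
  • {8,10}:  v_{8} + v_{10} = 2·v_{3}  so sig = (2; 2)
  • {5,10}:  v_{5} + v_{10} = 3·v_{3}  so sig = (2; 3)
  • {1,4,9}:  v_{1} + v_{4} + v_{9} = 0  so sig = (3; —)
  • {1,7,9}:  v_{1} + v_{7} + v_{9} = v_{6}  so sig = (3; 1)
  • {1,8,9}:  v_{1} + v_{8} + v_{9} = v_{3} + v_{6}  so sig = (3; 1,1)
  • {1,5,9}:  v_{1} + v_{5} + v_{9} = 2·v_{3} + v_{6}  so sig = (3; 1,2)
  • {0,1,3,9}:  v_{0} + v_{1} + v_{3} + v_{9} = v_{10}  so sig = (4; 1)

Sorted signature multiset PRS(X):
    |P|=2: 17 collections, coeffs (), (), (1), (1), (1), (1), (1), (1), (1), (1,1), (1,1), (1,1,1), (1,1,1), (1,2), (2), (2), (3)
    |P|=3: 4 collections, coeffs (), (1), (1,1), (1,2)
    |P|=4: 1 collection, coeffs (1)


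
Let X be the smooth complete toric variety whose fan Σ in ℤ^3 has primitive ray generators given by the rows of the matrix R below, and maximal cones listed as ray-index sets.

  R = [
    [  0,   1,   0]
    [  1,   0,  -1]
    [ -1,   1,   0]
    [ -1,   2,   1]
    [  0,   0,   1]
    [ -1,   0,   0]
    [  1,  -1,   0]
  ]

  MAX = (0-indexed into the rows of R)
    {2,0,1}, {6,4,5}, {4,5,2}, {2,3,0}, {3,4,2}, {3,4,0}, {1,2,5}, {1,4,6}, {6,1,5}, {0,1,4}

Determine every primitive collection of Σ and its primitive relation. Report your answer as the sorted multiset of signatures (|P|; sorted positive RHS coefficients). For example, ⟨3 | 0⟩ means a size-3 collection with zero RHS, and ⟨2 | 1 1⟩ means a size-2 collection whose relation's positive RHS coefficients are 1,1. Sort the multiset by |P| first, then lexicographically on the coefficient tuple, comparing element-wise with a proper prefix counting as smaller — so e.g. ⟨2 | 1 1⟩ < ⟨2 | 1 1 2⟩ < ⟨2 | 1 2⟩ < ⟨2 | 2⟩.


|primitive collections| = 9. Relations:

  • {2,6}:  v_{2} + v_{6} = 0 — sig = ⟨2 | 0⟩
  • {0,5}:  v_{0} + v_{5} = v_{2} — sig = ⟨2 | 1⟩
  • {0,6}:  v_{0} + v_{6} = v_{1} + v_{4} — sig = ⟨2 | 1 1⟩
  • {3,6}:  v_{3} + v_{6} = v_{0} + v_{4} — sig = ⟨2 | 1 1⟩
  • {3,5}:  v_{3} + v_{5} = 2·v_{2} + v_{4} — sig = ⟨2 | 1 2⟩
  • {1,3}:  v_{1} + v_{3} = 2·v_{0} — sig = ⟨2 | 2⟩
  • {1,4,5}:  v_{1} + v_{4} + v_{5} = 0 — sig = ⟨3 | 0⟩
  • {0,2,4}:  v_{0} + v_{2} + v_{4} = v_{3} — sig = ⟨3 | 1⟩
  • {1,2,4}:  v_{1} + v_{2} + v_{4} = v_{0} — sig = ⟨3 | 1⟩

so the primitive-relation signature multiset is
[⟨2 | 0⟩, ⟨2 | 1⟩, ⟨2 | 1 1⟩, ⟨2 | 1 1⟩, ⟨2 | 1 2⟩, ⟨2 | 2⟩, ⟨3 | 0⟩, ⟨3 | 1⟩, ⟨3 | 1⟩]


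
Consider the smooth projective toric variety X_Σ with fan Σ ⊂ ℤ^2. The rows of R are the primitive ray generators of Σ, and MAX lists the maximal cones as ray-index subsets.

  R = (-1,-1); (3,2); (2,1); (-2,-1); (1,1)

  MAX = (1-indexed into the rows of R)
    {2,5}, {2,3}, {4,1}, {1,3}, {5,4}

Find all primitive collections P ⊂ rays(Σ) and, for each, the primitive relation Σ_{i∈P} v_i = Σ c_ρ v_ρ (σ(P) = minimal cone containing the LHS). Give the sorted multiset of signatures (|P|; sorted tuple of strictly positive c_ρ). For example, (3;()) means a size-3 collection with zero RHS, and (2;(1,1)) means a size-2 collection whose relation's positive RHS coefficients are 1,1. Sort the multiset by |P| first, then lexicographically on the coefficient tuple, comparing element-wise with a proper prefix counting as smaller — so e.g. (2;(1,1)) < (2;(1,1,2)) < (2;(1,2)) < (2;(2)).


Δ(Σ) — 5 vertices, 5 min non-faces:

  P={1,5}:  v_{1} + v_{5} = 0  ⟹  sig = (2;())
  P={3,4}:  v_{3} + v_{4} = 0  ⟹  sig = (2;())
  P={1,2}:  v_{1} + v_{2} = v_{3}  ⟹  sig = (2;(1))
  P={2,4}:  v_{2} + v_{4} = v_{5}  ⟹  sig = (2;(1))
  P={3,5}:  v_{3} + v_{5} = v_{2}  ⟹  sig = (2;(1))

Signatures (|P|; sorted positive RHS coefficients), sorted:
{ (2;()) ×2,  (2;(1)) ×3 }


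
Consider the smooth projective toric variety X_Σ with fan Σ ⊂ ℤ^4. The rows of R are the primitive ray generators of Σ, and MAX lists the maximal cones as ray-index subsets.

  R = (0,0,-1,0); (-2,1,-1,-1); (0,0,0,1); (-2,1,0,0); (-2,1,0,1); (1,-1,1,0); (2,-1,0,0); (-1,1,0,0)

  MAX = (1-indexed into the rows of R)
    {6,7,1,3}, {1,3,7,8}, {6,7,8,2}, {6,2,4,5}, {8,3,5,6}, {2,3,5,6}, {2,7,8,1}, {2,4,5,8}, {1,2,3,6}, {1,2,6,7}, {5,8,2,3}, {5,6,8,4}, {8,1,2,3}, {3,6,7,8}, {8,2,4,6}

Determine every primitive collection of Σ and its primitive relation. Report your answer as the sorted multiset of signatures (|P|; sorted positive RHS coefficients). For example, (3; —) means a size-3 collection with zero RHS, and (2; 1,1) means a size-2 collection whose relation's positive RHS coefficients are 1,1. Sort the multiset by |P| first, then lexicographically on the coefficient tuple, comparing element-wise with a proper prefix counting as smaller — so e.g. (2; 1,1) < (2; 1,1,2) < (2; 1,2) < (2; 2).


Σ has 9 primitive collections:

  {4,7}:  v_{4} + v_{7} = 0 ; sig = (2; —)
  {3,4}:  v_{3} + v_{4} = v_{5} ; sig = (2; 1)
  {5,7}:  v_{5} + v_{7} = v_{3} ; sig = (2; 1)
  {1,4}:  v_{1} + v_{4} = v_{2} + v_{3} ; sig = (2; 1,1)
  {1,5}:  v_{1} + v_{5} = v_{2} + 2·v_{3} ; sig = (2; 1,2)
  {1,6,8}:  v_{1} + v_{6} + v_{8} = 0 ; sig = (3; —)
  {2,3,7}:  v_{2} + v_{3} + v_{7} = v_{1} ; sig = (3; 1)
  {2,3,6,8}:  v_{2} + v_{3} + v_{6} + v_{8} = v_{4} ; sig = (4; 1)
  {2,5,6,8}:  v_{2} + v_{5} + v_{6} + v_{8} = 2·v_{4} ; sig = (4; 2)

Hence PRS(X_Σ) =
    (2; —)
    (2; 1)
    (2; 1)
    (2; 1,1)
    (2; 1,2)
    (3; —)
    (3; 1)
    (4; 1)
    (4; 2)


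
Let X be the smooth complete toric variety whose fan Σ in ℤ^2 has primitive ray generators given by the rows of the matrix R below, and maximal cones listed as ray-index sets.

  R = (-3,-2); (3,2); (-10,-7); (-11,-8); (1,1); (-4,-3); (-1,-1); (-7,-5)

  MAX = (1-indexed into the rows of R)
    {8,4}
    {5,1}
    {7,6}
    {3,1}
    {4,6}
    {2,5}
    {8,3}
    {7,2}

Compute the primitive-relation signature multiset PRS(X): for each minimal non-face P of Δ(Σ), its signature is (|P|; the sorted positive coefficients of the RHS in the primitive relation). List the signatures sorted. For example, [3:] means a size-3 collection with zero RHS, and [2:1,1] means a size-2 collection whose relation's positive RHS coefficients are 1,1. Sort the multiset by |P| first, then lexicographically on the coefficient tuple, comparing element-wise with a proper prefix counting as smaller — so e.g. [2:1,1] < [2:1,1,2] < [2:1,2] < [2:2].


20 minimal non-faces of Δ(Σ) (on 8 rays):

  {1,2}:  v_{1} + v_{2} = 0  so sig = [2:]
  {5,7}:  v_{5} + v_{7} = 0  so sig = [2:]
  {1,6}:  v_{1} + v_{6} = v_{8}  so sig = [2:1]
  {1,7}:  v_{1} + v_{7} = v_{6}  so sig = [2:1]
  {1,8}:  v_{1} + v_{8} = v_{3}  so sig = [2:1]
  {2,3}:  v_{2} + v_{3} = v_{8}  so sig = [2:1]
  {2,6}:  v_{2} + v_{6} = v_{7}  so sig = [2:1]
  {2,8}:  v_{2} + v_{8} = v_{6}  so sig = [2:1]
  {3,7}:  v_{3} + v_{7} = v_{4}  so sig = [2:1]
  {4,5}:  v_{4} + v_{5} = v_{3}  so sig = [2:1]
  {5,6}:  v_{5} + v_{6} = v_{1}  so sig = [2:1]
  {6,8}:  v_{6} + v_{8} = v_{4}  so sig = [2:1]
  {1,4}:  v_{1} + v_{4} = 2·v_{8}  so sig = [2:2]
  {2,4}:  v_{2} + v_{4} = 2·v_{6}  so sig = [2:2]
  {3,6}:  v_{3} + v_{6} = 2·v_{8}  so sig = [2:2]
  {5,8}:  v_{5} + v_{8} = 2·v_{1}  so sig = [2:2]
  {7,8}:  v_{7} + v_{8} = 2·v_{6}  so sig = [2:2]
  {3,4}:  v_{3} + v_{4} = 3·v_{8}  so sig = [2:3]
  {3,5}:  v_{3} + v_{5} = 3·v_{1}  so sig = [2:3]
  {4,7}:  v_{4} + v_{7} = 3·v_{6}  so sig = [2:3]

Sorted signature multiset PRS(X):
{ [2:] ×2,  [2:1] ×10,  [2:2] ×5,  [2:3] ×3 }


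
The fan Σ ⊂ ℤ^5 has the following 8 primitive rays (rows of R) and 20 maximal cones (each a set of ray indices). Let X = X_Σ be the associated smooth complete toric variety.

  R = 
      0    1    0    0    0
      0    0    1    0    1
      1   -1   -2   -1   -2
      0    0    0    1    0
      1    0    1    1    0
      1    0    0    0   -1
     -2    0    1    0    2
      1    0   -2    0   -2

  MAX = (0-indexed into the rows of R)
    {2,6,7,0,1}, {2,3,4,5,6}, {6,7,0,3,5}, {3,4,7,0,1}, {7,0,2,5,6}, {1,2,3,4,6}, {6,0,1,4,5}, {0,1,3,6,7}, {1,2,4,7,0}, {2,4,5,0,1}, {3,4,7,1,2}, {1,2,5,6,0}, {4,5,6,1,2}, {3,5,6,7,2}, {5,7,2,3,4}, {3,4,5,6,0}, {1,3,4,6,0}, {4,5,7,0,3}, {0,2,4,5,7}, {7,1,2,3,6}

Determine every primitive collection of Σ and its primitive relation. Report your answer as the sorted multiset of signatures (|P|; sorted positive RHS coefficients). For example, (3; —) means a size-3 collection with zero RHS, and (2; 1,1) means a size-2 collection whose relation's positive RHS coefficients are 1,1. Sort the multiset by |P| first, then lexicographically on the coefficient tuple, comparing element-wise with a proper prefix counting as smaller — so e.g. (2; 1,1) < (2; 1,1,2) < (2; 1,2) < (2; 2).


Primitive collections (5):

  • {0,2,3}:  v_{0} + v_{2} + v_{3} = v_{7}  →  sig = (3; 1)
  • {1,3,5}:  v_{1} + v_{3} + v_{5} = v_{4}  →  sig = (3; 1)
  • {4,6,7}:  v_{4} + v_{6} + v_{7} = v_{3}  →  sig = (3; 1)
  • {1,5,7}:  v_{1} + v_{5} + v_{7} = v_{0} + v_{2} + v_{4}  →  sig = (3; 1,1,1)
  • {0,2,4,6}:  v_{0} + v_{2} + v_{4} + v_{6} = 0  →  sig = (4; —)

so the primitive-relation signature multiset is
    |P|=3: 4 collections, coeffs (1), (1), (1), (1,1,1)
    |P|=4: 1 collection, coeffs ()
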